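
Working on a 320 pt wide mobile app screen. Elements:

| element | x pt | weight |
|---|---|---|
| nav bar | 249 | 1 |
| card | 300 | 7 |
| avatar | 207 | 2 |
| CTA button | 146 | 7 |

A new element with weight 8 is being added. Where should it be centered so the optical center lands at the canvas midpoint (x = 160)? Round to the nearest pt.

New total weight: (1 + 7 + 2 + 7) + 8 = 25.
x: need Σw·x = 25·160 = 4000. Existing = 1·249 + 7·300 + 2·207 + 7·146 = 3785. Remainder 215 / 8 ≈ 26.88.

x ≈ 27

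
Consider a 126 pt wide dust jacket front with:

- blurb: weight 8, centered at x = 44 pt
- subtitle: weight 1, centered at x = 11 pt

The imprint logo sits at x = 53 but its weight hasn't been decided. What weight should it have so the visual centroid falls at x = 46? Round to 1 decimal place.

Fixed elements: Σw = 8 + 1 = 9, Σw·x = 8·44 + 1·11 = 363.
Set Σw·x/Σw = 46: (363 + 53w) = 46·(9 + w).
So w = (46·9 − 363)/(53 − 46) = 51/7 ≈ 7.29.

w ≈ 7.3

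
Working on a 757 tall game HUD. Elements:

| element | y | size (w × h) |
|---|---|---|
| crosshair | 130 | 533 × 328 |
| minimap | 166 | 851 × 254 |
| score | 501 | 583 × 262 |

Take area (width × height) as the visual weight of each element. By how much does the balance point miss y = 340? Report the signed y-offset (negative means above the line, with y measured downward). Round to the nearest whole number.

Areas: crosshair 533·328 = 174824, minimap 851·254 = 216154, score 583·262 = 152746. Total weight = 543724.
Σw·y = 174824·130 + 216154·166 + 152746·501 = 135134430, so ȳ = 135134430/543724 ≈ 248.53.
Against y = 340, that's 248.53 − 340 = -91.47.

≈ -91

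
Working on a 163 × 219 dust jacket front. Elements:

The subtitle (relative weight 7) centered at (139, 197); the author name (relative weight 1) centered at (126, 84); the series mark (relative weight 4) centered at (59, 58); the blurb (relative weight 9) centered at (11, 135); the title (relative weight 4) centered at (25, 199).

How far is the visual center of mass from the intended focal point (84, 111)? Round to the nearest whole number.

Total weight = 7 + 1 + 4 + 9 + 4 = 25.
x-moment: 7·139 + 1·126 + 4·59 + 9·11 + 4·25 = 1534; centroid 1534/25 ≈ 61.36.
y-moment: 7·197 + 1·84 + 4·58 + 9·135 + 4·199 = 3706; centroid 3706/25 ≈ 148.24.
From (84, 111): dx = -22.64, dy = 37.24, so the distance is √(dx²+dy²) ≈ 43.58.

≈ 44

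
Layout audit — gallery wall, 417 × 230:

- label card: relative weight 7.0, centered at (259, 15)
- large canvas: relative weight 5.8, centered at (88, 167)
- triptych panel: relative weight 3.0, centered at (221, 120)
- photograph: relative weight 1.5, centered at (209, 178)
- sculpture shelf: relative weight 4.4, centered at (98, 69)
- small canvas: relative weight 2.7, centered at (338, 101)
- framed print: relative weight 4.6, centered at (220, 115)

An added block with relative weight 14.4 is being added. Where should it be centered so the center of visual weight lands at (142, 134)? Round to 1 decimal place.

(35.2, 209.0)

After adding the added block, total weight = 7.0 + 5.8 + 3.0 + 1.5 + 4.4 + 2.7 + 4.6 + 14.4 = 43.4.
x: need Σw·x = 43.4·142 = 6162.8. Existing = 7.0·259 + 5.8·88 + 3.0·221 + 1.5·209 + 4.4·98 + 2.7·338 + 4.6·220 = 5655.7. Remainder 507.1 / 14.4 ≈ 35.22.
y: need Σw·y = 43.4·134 = 5815.6. Existing = 7.0·15 + 5.8·167 + 3.0·120 + 1.5·178 + 4.4·69 + 2.7·101 + 4.6·115 = 2805.9. Remainder 3009.7 / 14.4 ≈ 209.01.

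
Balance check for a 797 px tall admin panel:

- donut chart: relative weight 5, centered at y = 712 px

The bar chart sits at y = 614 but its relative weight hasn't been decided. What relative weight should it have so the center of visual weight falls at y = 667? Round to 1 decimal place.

Known: weight 5 with moment 5·712 = 3560.
Set Σw·y/Σw = 667: (3560 + 614w) = 667·(5 + w).
Rearranging, w·(614 − 667) = 667·5 − 3560 = -225, so w ≈ -225/-53 = 4.25.

w ≈ 4.2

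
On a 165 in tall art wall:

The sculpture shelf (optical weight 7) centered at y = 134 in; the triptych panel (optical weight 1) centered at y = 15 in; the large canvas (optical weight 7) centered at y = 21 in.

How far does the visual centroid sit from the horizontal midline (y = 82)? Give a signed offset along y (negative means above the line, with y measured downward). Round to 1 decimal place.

≈ -8.7 in

Σw = 7 + 1 + 7 = 15.
y: (7·134 + 1·15 + 7·21) / 15 = 1100 / 15 ≈ 73.33
Against y = 82, that's 73.33 − 82 = -8.67.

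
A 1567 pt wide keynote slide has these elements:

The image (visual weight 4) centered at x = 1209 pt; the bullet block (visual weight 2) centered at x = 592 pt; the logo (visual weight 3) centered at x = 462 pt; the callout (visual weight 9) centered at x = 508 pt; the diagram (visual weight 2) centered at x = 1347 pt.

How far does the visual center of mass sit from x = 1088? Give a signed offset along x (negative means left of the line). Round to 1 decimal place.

Σw = 4 + 2 + 3 + 9 + 2 = 20.
x-moment: 4·1209 + 2·592 + 3·462 + 9·508 + 2·1347 = 14672; centroid 14672/20 ≈ 733.60.
Against x = 1088, that's 733.60 − 1088 = -354.40.

≈ -354.4 pt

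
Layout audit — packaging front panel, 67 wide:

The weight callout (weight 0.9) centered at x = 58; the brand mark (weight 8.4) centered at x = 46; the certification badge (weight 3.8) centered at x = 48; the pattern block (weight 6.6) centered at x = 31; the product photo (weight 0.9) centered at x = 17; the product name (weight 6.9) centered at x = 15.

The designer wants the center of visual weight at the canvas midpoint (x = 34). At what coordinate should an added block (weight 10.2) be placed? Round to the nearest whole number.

x ≈ 33

New total weight: (0.9 + 8.4 + 3.8 + 6.6 + 0.9 + 6.9) + 10.2 = 37.7.
x: target moment 37.7×34 = 1281.8; current 0.9·58 + 8.4·46 + 3.8·48 + 6.6·31 + 0.9·17 + 6.9·15 = 944.4; the added block supplies 337.4, so x = 337.4/10.2 ≈ 33.08.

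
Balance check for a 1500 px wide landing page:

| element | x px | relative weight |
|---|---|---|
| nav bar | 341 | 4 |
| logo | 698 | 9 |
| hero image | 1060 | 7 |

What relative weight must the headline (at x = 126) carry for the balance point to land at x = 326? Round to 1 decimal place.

w ≈ 42.7

Fixed elements: Σw = 4 + 9 + 7 = 20, Σw·x = 4·341 + 9·698 + 7·1060 = 15066.
Set Σw·x/Σw = 326: (15066 + 126w) = 326·(20 + w).
Rearranging, w·(126 − 326) = 326·20 − 15066 = -8546, so w ≈ -8546/-200 = 42.73.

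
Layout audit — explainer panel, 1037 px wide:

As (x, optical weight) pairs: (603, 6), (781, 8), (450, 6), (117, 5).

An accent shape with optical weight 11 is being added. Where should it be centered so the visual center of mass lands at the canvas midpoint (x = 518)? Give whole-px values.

x ≈ 500

New total weight: (6 + 8 + 6 + 5) + 11 = 36.
Along x: (13151 + 11·x) / 36 = 518 (existing moment 6·603 + 8·781 + 6·450 + 5·117 = 13151) ⇒ x = (18648 − 13151) / 11 ≈ 499.73.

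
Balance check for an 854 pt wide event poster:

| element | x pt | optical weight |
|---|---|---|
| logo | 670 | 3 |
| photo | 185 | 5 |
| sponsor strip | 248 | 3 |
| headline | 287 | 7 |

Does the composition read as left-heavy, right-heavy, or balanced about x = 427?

left-heavy

Weights sum to 3 + 5 + 3 + 7 = 18.
x: (3·670 + 5·185 + 3·248 + 7·287) / 18 = 5688 / 18 ≈ 316.00
Since 316.0 is left of 427, the composition reads left-heavy.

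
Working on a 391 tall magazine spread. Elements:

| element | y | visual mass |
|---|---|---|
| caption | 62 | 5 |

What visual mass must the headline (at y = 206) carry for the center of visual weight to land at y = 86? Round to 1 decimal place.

w ≈ 1.0

The single fixed element contributes weight 5, moment 5·62 = 310.
Set Σw·y/Σw = 86: (310 + 206w) = 86·(5 + w).
So w = (86·5 − 310)/(206 − 86) = 120/120 ≈ 1.00.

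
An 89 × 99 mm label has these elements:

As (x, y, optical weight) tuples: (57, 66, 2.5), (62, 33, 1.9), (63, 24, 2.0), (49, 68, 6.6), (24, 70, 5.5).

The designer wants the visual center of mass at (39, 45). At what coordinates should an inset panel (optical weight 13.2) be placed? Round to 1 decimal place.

(29.9, 24.0)

After adding the inset panel, total weight = 2.5 + 1.9 + 2.0 + 6.6 + 5.5 + 13.2 = 31.7.
Along x: (841.7 + 13.2·x) / 31.7 = 39 (existing moment 2.5·57 + 1.9·62 + 2.0·63 + 6.6·49 + 5.5·24 = 841.7) ⇒ x = (1236.3 − 841.7) / 13.2 ≈ 29.89.
Along y: (1109.5 + 13.2·y) / 31.7 = 45 (existing moment 2.5·66 + 1.9·33 + 2.0·24 + 6.6·68 + 5.5·70 = 1109.5) ⇒ y = (1426.5 − 1109.5) / 13.2 ≈ 24.02.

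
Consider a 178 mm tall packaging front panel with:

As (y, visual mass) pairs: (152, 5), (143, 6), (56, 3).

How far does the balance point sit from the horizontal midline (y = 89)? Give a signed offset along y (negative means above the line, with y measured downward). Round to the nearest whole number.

≈ 39 mm

Σw = 5 + 6 + 3 = 14.
y-moment: 5·152 + 6·143 + 3·56 = 1786; centroid 1786/14 ≈ 127.57.
Against y = 89, that's 127.57 − 89 = 38.57.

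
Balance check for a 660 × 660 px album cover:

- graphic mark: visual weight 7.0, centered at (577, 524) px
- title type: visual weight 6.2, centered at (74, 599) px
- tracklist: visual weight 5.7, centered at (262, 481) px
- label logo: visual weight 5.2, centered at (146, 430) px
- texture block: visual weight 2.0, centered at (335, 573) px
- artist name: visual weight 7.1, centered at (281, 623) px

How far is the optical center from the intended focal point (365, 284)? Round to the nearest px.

≈ 269 px

Total weight = 7.0 + 6.2 + 5.7 + 5.2 + 2.0 + 7.1 = 33.2.
Σw·x = 7.0·577 + 6.2·74 + 5.7·262 + 5.2·146 + 2.0·335 + 7.1·281 = 9415.5, so x̄ = 9415.5/33.2 ≈ 283.60.
Σw·y = 7.0·524 + 6.2·599 + 5.7·481 + 5.2·430 + 2.0·573 + 7.1·623 = 17928.8, so ȳ = 17928.8/33.2 ≈ 540.02.
Offset from (365, 284): Δx ≈ -81.40, Δy ≈ 256.02; distance = √(Δx² + Δy²) ≈ 268.65.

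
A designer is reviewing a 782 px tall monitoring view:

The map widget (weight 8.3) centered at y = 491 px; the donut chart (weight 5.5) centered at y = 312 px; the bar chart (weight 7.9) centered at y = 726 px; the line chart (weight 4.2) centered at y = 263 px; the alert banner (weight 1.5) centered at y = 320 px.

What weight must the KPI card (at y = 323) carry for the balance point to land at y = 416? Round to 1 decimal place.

Existing Σw = 27.4 (8.3 + 5.5 + 7.9 + 4.2 + 1.5); existing moment 8.3·491 + 5.5·312 + 7.9·726 + 4.2·263 + 1.5·320 = 13111.3.
Set Σw·y/Σw = 416: (13111.3 + 323w) = 416·(27.4 + w).
Solving: w = (416·27.4 − 13111.3) / (323 − 416) = -1712.9 / -93 ≈ 18.42.

w ≈ 18.4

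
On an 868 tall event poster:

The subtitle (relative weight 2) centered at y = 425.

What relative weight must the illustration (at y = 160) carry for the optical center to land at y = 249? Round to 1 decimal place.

w ≈ 4.0

The single fixed element contributes weight 2, moment 2·425 = 850.
Set Σw·y/Σw = 249: (850 + 160w) = 249·(2 + w).
Rearranging, w·(160 − 249) = 249·2 − 850 = -352, so w ≈ -352/-89 = 3.96.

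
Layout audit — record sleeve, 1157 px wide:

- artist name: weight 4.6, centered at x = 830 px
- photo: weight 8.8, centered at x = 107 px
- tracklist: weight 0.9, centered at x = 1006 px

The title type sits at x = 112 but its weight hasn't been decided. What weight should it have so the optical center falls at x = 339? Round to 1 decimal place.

w ≈ 3.6

Fixed elements: Σw = 4.6 + 8.8 + 0.9 = 14.3, Σw·x = 4.6·830 + 8.8·107 + 0.9·1006 = 5665.0.
For the centroid to hit 339: (5665.0 + w·112) / (14.3 + w) = 339.
Solving: w = (339·14.3 − 5665.0) / (112 − 339) = -817.3 / -227 ≈ 3.60.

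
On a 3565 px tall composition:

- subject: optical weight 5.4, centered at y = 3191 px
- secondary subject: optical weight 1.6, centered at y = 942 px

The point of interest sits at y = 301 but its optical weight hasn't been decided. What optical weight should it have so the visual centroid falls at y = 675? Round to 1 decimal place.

Known weights sum to 5.4 + 1.6 = 7.0; their moment is 5.4·3191 + 1.6·942 = 18738.6.
Balance at y = 675 requires (18738.6 + w·301) / (7.0 + w) = 675.
Rearranging, w·(301 − 675) = 675·7.0 − 18738.6 = -14013.6, so w ≈ -14013.6/-374 = 37.47.

w ≈ 37.5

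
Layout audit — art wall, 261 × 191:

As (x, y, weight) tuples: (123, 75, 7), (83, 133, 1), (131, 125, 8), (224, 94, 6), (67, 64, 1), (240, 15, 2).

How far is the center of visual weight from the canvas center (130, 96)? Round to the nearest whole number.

≈ 26

Total weight = 7 + 1 + 8 + 6 + 1 + 2 = 25.
x: (7·123 + 1·83 + 8·131 + 6·224 + 1·67 + 2·240) / 25 = 3883 / 25 ≈ 155.32
y: (7·75 + 1·133 + 8·125 + 6·94 + 1·64 + 2·15) / 25 = 2316 / 25 ≈ 92.64
From (130, 96): dx = 25.32, dy = -3.36, so the distance is √(dx²+dy²) ≈ 25.54.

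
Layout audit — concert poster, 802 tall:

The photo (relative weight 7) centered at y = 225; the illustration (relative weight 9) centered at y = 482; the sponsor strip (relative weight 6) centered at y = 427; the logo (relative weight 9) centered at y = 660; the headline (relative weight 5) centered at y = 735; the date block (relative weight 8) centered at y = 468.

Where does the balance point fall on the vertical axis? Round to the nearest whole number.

y ≈ 496

Weights sum to 7 + 9 + 6 + 9 + 5 + 8 = 44.
y: moment 21834 / weight 44 ≈ 496.23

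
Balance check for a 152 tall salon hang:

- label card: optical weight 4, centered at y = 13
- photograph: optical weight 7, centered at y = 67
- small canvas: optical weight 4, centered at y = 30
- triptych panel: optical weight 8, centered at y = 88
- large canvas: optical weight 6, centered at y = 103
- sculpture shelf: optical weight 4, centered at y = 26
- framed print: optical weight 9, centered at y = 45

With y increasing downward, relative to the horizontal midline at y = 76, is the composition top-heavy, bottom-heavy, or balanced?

Σw = 4 + 7 + 4 + 8 + 6 + 4 + 9 = 42.
y-moment: 4·13 + 7·67 + 4·30 + 8·88 + 6·103 + 4·26 + 9·45 = 2472; centroid 2472/42 ≈ 58.86.
58.9 lies above (smaller y than) the midline 76, so the layout is top-heavy.

top-heavy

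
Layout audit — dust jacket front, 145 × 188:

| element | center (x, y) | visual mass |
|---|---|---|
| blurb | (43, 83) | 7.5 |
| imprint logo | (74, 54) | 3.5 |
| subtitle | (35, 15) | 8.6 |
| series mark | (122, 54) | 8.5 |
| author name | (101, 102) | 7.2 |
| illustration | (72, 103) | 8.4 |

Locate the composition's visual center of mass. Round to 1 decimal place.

(74.4, 68.6)

Weights sum to 7.5 + 3.5 + 8.6 + 8.5 + 7.2 + 8.4 = 43.7.
x: moment 3251.5 / weight 43.7 ≈ 74.41
y: moment 2999.1 / weight 43.7 ≈ 68.63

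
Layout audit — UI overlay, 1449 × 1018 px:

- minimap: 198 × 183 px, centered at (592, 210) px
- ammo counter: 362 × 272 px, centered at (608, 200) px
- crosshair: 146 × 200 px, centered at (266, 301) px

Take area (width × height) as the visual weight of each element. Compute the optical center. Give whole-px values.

Taking area as weight: minimap 198·183 = 36234, ammo counter 362·272 = 98464, crosshair 146·200 = 29200. Sum 163898.
x-moment: 36234·592 + 98464·608 + 29200·266 = 89083840; centroid 89083840/163898 ≈ 543.53.
y-moment: 36234·210 + 98464·200 + 29200·301 = 36091140; centroid 36091140/163898 ≈ 220.20.

(544, 220)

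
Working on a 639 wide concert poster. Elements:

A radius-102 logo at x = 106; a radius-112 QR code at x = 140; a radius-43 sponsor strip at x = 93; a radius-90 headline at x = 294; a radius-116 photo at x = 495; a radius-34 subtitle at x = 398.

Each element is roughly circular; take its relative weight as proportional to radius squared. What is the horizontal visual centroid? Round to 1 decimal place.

x ≈ 263.8

r² weights: logo 102² = 10404, QR code 112² = 12544, sponsor strip 43² = 1849, headline 90² = 8100, photo 116² = 13456, subtitle 34² = 1156. Total = 47509.
Σw·x = 10404·106 + 12544·140 + 1849·93 + 8100·294 + 13456·495 + 1156·398 = 12533149, so x̄ = 12533149/47509 ≈ 263.81.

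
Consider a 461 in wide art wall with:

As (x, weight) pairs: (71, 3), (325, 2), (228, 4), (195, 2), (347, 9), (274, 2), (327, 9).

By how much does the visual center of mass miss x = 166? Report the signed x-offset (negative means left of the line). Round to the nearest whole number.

≈ 117 in

Σw = 3 + 2 + 4 + 2 + 9 + 2 + 9 = 31.
Σw·x = 8779; x̄ = 8779/31 ≈ 283.19.
Difference: 283.19 − 166 ≈ 117.19.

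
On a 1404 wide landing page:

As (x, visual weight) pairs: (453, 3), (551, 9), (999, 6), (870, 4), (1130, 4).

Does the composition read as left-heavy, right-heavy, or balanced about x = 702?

right-heavy

Weights sum to 3 + 9 + 6 + 4 + 4 = 26.
Σw·x = 3·453 + 9·551 + 6·999 + 4·870 + 4·1130 = 20312, so x̄ = 20312/26 ≈ 781.23.
781.2 vs midline 702 → right-heavy.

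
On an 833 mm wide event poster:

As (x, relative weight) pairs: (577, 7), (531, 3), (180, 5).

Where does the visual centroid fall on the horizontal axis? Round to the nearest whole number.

x ≈ 435

Σw = 7 + 3 + 5 = 15.
Σw·x = 7·577 + 3·531 + 5·180 = 6532, so x̄ = 6532/15 ≈ 435.47.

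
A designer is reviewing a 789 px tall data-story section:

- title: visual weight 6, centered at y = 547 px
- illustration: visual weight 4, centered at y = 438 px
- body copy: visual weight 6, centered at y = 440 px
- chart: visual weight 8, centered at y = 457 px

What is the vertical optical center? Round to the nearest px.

Weights sum to 6 + 4 + 6 + 8 = 24.
y: (6·547 + 4·438 + 6·440 + 8·457) / 24 = 11330 / 24 ≈ 472.08

y ≈ 472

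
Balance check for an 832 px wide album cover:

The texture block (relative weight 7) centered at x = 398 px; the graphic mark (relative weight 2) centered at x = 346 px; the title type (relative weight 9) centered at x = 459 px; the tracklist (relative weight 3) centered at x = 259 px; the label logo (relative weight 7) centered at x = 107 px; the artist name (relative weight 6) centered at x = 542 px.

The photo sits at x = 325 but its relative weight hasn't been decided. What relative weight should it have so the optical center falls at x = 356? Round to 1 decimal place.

w ≈ 9.1

Known weights sum to 7 + 2 + 9 + 3 + 7 + 6 = 34; their moment is 7·398 + 2·346 + 9·459 + 3·259 + 7·107 + 6·542 = 12387.
For the centroid to hit 356: (12387 + w·325) / (34 + w) = 356.
So w = (356·34 − 12387)/(325 − 356) = -283/-31 ≈ 9.13.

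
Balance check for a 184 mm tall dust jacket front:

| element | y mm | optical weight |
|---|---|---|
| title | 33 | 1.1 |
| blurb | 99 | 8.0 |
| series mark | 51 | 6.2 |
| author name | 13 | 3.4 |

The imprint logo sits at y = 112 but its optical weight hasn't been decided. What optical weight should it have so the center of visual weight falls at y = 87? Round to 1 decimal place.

w ≈ 17.5

Fixed elements: Σw = 1.1 + 8.0 + 6.2 + 3.4 = 18.7, Σw·y = 1.1·33 + 8.0·99 + 6.2·51 + 3.4·13 = 1188.7.
Set Σw·y/Σw = 87: (1188.7 + 112w) = 87·(18.7 + w).
Solving: w = (87·18.7 − 1188.7) / (112 − 87) = 438.2 / 25 ≈ 17.53.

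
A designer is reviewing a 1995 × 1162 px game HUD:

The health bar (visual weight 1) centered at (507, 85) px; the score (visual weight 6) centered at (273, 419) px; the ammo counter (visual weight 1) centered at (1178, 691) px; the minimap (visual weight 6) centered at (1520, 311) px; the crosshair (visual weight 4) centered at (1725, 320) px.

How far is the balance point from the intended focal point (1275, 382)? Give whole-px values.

Total weight = 1 + 6 + 1 + 6 + 4 = 18.
x: (1·507 + 6·273 + 1·1178 + 6·1520 + 4·1725) / 18 = 19343 / 18 ≈ 1074.61
y: (1·85 + 6·419 + 1·691 + 6·311 + 4·320) / 18 = 6436 / 18 ≈ 357.56
Offset from (1275, 382): Δx ≈ -200.39, Δy ≈ -24.44; distance = √(Δx² + Δy²) ≈ 201.87.

≈ 202 px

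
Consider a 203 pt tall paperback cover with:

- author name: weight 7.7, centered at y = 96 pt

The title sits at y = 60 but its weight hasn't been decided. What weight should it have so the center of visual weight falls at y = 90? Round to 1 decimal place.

w ≈ 1.5

Known: weight 7.7 with moment 7.7·96 = 739.2.
Set Σw·y/Σw = 90: (739.2 + 60w) = 90·(7.7 + w).
Solving: w = (90·7.7 − 739.2) / (60 − 90) = -46.2 / -30 ≈ 1.54.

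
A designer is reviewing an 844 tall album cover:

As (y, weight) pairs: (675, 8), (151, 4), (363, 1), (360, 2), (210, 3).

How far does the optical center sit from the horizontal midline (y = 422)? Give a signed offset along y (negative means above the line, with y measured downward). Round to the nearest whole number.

≈ 7

Total weight = 8 + 4 + 1 + 2 + 3 = 18.
Σw·y = 8·675 + 4·151 + 1·363 + 2·360 + 3·210 = 7717, so ȳ = 7717/18 ≈ 428.72.
Difference: 428.72 − 422 ≈ 6.72.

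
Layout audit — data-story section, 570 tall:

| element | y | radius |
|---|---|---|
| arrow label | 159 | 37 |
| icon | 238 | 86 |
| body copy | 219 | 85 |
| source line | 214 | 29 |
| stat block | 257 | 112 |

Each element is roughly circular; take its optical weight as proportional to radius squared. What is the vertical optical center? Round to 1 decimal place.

y ≈ 237.1

r² weights: arrow label 37² = 1369, icon 86² = 7396, body copy 85² = 7225, source line 29² = 841, stat block 112² = 12544. Total = 29375.
Σw·y = 1369·159 + 7396·238 + 7225·219 + 841·214 + 12544·257 = 6963976, so ȳ = 6963976/29375 ≈ 237.07.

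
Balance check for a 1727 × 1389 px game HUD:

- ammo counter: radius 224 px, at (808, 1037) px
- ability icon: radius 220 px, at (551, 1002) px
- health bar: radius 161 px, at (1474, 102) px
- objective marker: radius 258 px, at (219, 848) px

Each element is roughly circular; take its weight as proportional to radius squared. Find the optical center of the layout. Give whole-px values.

Weights ∝ r²: ammo counter 224² = 50176, ability icon 220² = 48400, health bar 161² = 25921, objective marker 258² = 66564; Σw = 191061.
x-moment: 50176·808 + 48400·551 + 25921·1474 + 66564·219 = 119995678; centroid 119995678/191061 ≈ 628.05.
y-moment: 50176·1037 + 48400·1002 + 25921·102 + 66564·848 = 159619526; centroid 159619526/191061 ≈ 835.44.

(628, 835)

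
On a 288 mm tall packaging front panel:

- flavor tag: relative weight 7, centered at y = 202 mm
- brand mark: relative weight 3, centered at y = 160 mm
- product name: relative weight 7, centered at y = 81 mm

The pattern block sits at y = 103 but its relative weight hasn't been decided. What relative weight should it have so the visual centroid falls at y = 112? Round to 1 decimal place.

w ≈ 61.9

Known weights sum to 7 + 3 + 7 = 17; their moment is 7·202 + 3·160 + 7·81 = 2461.
For the centroid to hit 112: (2461 + w·103) / (17 + w) = 112.
So w = (112·17 − 2461)/(103 − 112) = -557/-9 ≈ 61.89.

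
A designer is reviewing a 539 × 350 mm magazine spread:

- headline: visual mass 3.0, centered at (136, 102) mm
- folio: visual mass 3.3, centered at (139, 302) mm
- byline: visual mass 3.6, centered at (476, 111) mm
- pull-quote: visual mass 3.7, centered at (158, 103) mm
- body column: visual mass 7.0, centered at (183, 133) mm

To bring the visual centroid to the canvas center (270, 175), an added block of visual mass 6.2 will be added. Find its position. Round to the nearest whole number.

With the added block, Σw becomes 3.0 + 3.3 + 3.6 + 3.7 + 7.0 + 6.2 = 26.8.
x: need Σw·x = 26.8·270 = 7236.0. Existing = 3.0·136 + 3.3·139 + 3.6·476 + 3.7·158 + 7.0·183 = 4445.9. Remainder 2790.1 / 6.2 ≈ 450.02.
y: need Σw·y = 26.8·175 = 4690.0. Existing = 3.0·102 + 3.3·302 + 3.6·111 + 3.7·103 + 7.0·133 = 3014.3. Remainder 1675.7 / 6.2 ≈ 270.27.

(450, 270)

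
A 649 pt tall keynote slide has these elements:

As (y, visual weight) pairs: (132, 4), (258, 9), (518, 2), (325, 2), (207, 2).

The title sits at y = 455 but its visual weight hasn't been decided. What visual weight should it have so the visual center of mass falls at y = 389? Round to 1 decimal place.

w ≈ 37.0

Existing Σw = 19 (4 + 9 + 2 + 2 + 2); existing moment 4·132 + 9·258 + 2·518 + 2·325 + 2·207 = 4950.
Balance at y = 389 requires (4950 + w·455) / (19 + w) = 389.
Solving: w = (389·19 − 4950) / (455 − 389) = 2441 / 66 ≈ 36.98.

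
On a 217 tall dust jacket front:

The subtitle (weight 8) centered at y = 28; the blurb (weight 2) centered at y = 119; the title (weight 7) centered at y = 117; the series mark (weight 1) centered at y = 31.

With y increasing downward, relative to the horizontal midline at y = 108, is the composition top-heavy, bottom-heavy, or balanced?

Total weight = 8 + 2 + 7 + 1 = 18.
y: (8·28 + 2·119 + 7·117 + 1·31) / 18 = 1312 / 18 ≈ 72.89
Since 72.9 is above (smaller y than) 108, the composition reads top-heavy.

top-heavy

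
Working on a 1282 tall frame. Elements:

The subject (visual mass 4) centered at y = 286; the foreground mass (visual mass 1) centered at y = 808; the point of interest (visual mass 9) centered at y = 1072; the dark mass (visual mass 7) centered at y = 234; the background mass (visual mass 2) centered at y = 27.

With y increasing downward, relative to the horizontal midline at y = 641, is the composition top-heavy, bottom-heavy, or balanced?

top-heavy

Weights sum to 4 + 1 + 9 + 7 + 2 = 23.
Σw·y = 4·286 + 1·808 + 9·1072 + 7·234 + 2·27 = 13292, so ȳ = 13292/23 ≈ 577.91.
577.9 lies above (smaller y than) the midline 641, so the layout is top-heavy.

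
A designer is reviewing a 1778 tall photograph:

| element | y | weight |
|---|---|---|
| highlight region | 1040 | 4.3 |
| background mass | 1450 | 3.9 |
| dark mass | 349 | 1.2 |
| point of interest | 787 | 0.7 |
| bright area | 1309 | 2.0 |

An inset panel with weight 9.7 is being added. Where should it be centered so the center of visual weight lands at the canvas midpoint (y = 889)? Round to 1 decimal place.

New total weight: (4.3 + 3.9 + 1.2 + 0.7 + 2.0) + 9.7 = 21.8.
Along y: (13714.7 + 9.7·y) / 21.8 = 889 (existing moment 4.3·1040 + 3.9·1450 + 1.2·349 + 0.7·787 + 2.0·1309 = 13714.7) ⇒ y = (19380.2 − 13714.7) / 9.7 ≈ 584.07.

y ≈ 584.1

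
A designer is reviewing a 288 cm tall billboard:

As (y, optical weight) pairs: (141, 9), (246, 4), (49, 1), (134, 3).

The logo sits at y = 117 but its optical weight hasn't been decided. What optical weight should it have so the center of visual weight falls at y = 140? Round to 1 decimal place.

w ≈ 14.1

Fixed elements: Σw = 9 + 4 + 1 + 3 = 17, Σw·y = 9·141 + 4·246 + 1·49 + 3·134 = 2704.
Balance at y = 140 requires (2704 + w·117) / (17 + w) = 140.
So w = (140·17 − 2704)/(117 − 140) = -324/-23 ≈ 14.09.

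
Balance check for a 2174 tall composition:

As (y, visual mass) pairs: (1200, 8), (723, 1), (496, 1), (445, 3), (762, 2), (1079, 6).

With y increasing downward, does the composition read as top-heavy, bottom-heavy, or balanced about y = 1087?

top-heavy

Σw = 8 + 1 + 1 + 3 + 2 + 6 = 21.
Σw·y = 8·1200 + 1·723 + 1·496 + 3·445 + 2·762 + 6·1079 = 20152, so ȳ = 20152/21 ≈ 959.62.
959.6 lies above (smaller y than) the midline 1087, so the layout is top-heavy.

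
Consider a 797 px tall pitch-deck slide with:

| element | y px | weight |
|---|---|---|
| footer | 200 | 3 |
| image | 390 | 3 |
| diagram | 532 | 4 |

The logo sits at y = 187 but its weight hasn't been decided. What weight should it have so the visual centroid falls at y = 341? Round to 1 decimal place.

Existing Σw = 10 (3 + 3 + 4); existing moment 3·200 + 3·390 + 4·532 = 3898.
Set Σw·y/Σw = 341: (3898 + 187w) = 341·(10 + w).
Rearranging, w·(187 − 341) = 341·10 − 3898 = -488, so w ≈ -488/-154 = 3.17.

w ≈ 3.2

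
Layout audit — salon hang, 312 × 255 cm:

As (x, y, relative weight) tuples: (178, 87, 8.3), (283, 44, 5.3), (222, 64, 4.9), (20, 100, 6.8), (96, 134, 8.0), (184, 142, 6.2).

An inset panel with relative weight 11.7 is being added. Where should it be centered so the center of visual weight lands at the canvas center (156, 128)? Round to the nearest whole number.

(160, 227)

With the inset panel, Σw becomes 8.3 + 5.3 + 4.9 + 6.8 + 8.0 + 6.2 + 11.7 = 51.2.
Along x: (6109.9 + 11.7·x) / 51.2 = 156 (existing moment 8.3·178 + 5.3·283 + 4.9·222 + 6.8·20 + 8.0·96 + 6.2·184 = 6109.9) ⇒ x = (7987.2 − 6109.9) / 11.7 ≈ 160.45.
Along y: (3901.3 + 11.7·y) / 51.2 = 128 (existing moment 8.3·87 + 5.3·44 + 4.9·64 + 6.8·100 + 8.0·134 + 6.2·142 = 3901.3) ⇒ y = (6553.6 − 3901.3) / 11.7 ≈ 226.69.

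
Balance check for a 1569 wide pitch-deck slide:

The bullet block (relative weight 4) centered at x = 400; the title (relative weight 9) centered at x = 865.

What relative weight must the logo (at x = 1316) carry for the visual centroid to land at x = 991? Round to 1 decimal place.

w ≈ 10.8

Fixed elements: Σw = 4 + 9 = 13, Σw·x = 4·400 + 9·865 = 9385.
Set Σw·x/Σw = 991: (9385 + 1316w) = 991·(13 + w).
So w = (991·13 − 9385)/(1316 − 991) = 3498/325 ≈ 10.76.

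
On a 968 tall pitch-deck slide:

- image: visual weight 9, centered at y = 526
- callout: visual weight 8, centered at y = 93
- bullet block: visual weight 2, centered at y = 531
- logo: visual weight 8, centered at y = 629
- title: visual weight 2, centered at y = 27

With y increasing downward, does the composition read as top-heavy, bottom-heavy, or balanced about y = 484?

top-heavy

Weights sum to 9 + 8 + 2 + 8 + 2 = 29.
y-moment: 9·526 + 8·93 + 2·531 + 8·629 + 2·27 = 11626; centroid 11626/29 ≈ 400.90.
Since 400.9 is above (smaller y than) 484, the composition reads top-heavy.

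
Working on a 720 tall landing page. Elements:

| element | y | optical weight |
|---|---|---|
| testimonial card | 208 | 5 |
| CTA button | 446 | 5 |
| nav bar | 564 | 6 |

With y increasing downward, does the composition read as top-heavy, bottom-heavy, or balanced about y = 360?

Total weight = 5 + 5 + 6 = 16.
y: (5·208 + 5·446 + 6·564) / 16 = 6654 / 16 ≈ 415.88
Since 415.9 is below (larger y than) 360, the composition reads bottom-heavy.

bottom-heavy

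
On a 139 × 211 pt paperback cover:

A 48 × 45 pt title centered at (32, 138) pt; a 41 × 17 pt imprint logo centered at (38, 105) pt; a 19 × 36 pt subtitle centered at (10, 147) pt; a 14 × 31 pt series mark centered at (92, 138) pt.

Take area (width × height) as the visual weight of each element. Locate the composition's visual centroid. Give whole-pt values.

(36, 134)

Taking area as weight: title 48·45 = 2160, imprint logo 41·17 = 697, subtitle 19·36 = 684, series mark 14·31 = 434. Sum 3975.
x-moment: 2160·32 + 697·38 + 684·10 + 434·92 = 142374; centroid 142374/3975 ≈ 35.82.
y-moment: 2160·138 + 697·105 + 684·147 + 434·138 = 531705; centroid 531705/3975 ≈ 133.76.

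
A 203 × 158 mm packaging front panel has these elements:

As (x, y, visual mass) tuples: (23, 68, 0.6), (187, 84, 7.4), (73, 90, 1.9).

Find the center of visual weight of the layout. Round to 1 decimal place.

Σw = 0.6 + 7.4 + 1.9 = 9.9.
x: (0.6·23 + 7.4·187 + 1.9·73) / 9.9 = 1536.3 / 9.9 ≈ 155.18
y: (0.6·68 + 7.4·84 + 1.9·90) / 9.9 = 833.4 / 9.9 ≈ 84.18

(155.2, 84.2)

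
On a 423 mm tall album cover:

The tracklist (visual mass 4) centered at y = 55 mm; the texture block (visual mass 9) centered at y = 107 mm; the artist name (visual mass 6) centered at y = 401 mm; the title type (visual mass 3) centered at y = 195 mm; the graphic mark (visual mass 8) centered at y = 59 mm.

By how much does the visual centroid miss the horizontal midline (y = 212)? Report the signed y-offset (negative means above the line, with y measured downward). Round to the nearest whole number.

Σw = 4 + 9 + 6 + 3 + 8 = 30.
Σw·y = 4·55 + 9·107 + 6·401 + 3·195 + 8·59 = 4646, so ȳ = 4646/30 ≈ 154.87.
Offset from y = 212: 154.87 − 212 ≈ -57.13.

≈ -57 mm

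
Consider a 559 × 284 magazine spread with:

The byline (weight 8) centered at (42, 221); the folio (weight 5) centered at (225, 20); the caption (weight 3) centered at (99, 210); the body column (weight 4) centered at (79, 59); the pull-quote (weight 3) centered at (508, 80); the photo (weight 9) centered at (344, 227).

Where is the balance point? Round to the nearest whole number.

(209, 157)

Σw = 8 + 5 + 3 + 4 + 3 + 9 = 32.
x-moment: 8·42 + 5·225 + 3·99 + 4·79 + 3·508 + 9·344 = 6694; centroid 6694/32 ≈ 209.19.
y-moment: 8·221 + 5·20 + 3·210 + 4·59 + 3·80 + 9·227 = 5017; centroid 5017/32 ≈ 156.78.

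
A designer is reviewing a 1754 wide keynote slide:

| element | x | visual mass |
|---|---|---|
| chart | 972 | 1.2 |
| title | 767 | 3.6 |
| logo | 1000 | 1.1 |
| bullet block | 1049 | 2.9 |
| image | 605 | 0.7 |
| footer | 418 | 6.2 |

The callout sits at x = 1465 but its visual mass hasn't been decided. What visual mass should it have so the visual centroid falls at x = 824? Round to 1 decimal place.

w ≈ 2.9

Fixed elements: Σw = 1.2 + 3.6 + 1.1 + 2.9 + 0.7 + 6.2 = 15.7, Σw·x = 1.2·972 + 3.6·767 + 1.1·1000 + 2.9·1049 + 0.7·605 + 6.2·418 = 11084.8.
For the centroid to hit 824: (11084.8 + w·1465) / (15.7 + w) = 824.
Solving: w = (824·15.7 − 11084.8) / (1465 − 824) = 1852.0 / 641 ≈ 2.89.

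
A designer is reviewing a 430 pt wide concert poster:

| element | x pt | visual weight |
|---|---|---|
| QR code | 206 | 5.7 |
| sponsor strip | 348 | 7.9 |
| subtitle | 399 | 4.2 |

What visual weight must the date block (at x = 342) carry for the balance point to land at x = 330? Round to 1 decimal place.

w ≈ 22.9

Fixed elements: Σw = 5.7 + 7.9 + 4.2 = 17.8, Σw·x = 5.7·206 + 7.9·348 + 4.2·399 = 5599.2.
For the centroid to hit 330: (5599.2 + w·342) / (17.8 + w) = 330.
Solving: w = (330·17.8 − 5599.2) / (342 − 330) = 274.8 / 12 ≈ 22.90.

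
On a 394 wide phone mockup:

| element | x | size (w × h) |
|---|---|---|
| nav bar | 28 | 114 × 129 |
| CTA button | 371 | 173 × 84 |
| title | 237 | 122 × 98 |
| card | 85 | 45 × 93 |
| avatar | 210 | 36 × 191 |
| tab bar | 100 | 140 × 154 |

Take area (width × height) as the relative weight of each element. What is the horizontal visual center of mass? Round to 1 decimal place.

x ≈ 170.6

Areas → weights: nav bar 114·129 = 14706, CTA button 173·84 = 14532, title 122·98 = 11956, card 45·93 = 4185, avatar 36·191 = 6876, tab bar 140·154 = 21560; Σw = 73815.
x: (14706·28 + 14532·371 + 11956·237 + 4185·85 + 6876·210 + 21560·100) / 73815 = 12592397 / 73815 ≈ 170.59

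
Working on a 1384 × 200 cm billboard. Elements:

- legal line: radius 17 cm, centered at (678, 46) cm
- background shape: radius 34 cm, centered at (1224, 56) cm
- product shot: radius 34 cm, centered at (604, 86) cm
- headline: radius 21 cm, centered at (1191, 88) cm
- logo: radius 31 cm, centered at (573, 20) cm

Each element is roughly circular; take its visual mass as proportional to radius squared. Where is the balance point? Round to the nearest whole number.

Weights ∝ r²: legal line 17² = 289, background shape 34² = 1156, product shot 34² = 1156, headline 21² = 441, logo 31² = 961; Σw = 4003.
x: (289·678 + 1156·1224 + 1156·604 + 441·1191 + 961·573) / 4003 = 3384994 / 4003 ≈ 845.61
y: (289·46 + 1156·56 + 1156·86 + 441·88 + 961·20) / 4003 = 235474 / 4003 ≈ 58.82

(846, 59)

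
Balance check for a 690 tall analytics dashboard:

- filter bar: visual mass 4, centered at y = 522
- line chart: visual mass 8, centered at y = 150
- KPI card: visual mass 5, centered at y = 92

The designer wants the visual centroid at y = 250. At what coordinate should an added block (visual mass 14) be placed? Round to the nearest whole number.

y ≈ 286

With the added block, Σw becomes 4 + 8 + 5 + 14 = 31.
y: target moment 31×250 = 7750; current 4·522 + 8·150 + 5·92 = 3748; the added block supplies 4002, so y = 4002/14 ≈ 285.86.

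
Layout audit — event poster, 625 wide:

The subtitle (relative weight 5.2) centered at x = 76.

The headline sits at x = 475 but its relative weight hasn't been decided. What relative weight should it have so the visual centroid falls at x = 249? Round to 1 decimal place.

Known: weight 5.2 with moment 5.2·76 = 395.2.
Set Σw·x/Σw = 249: (395.2 + 475w) = 249·(5.2 + w).
Solving: w = (249·5.2 − 395.2) / (475 − 249) = 899.6 / 226 ≈ 3.98.

w ≈ 4.0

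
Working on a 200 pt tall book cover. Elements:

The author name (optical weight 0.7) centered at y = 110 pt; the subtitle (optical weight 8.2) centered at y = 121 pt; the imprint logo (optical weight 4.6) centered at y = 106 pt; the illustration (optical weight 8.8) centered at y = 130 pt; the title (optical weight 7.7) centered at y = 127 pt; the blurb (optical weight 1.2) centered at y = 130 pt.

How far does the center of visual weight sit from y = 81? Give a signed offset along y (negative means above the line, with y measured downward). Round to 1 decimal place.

Weights sum to 0.7 + 8.2 + 4.6 + 8.8 + 7.7 + 1.2 = 31.2.
Σw·y = 0.7·110 + 8.2·121 + 4.6·106 + 8.8·130 + 7.7·127 + 1.2·130 = 3834.7, so ȳ = 3834.7/31.2 ≈ 122.91.
Difference: 122.91 − 81 ≈ 41.91.

≈ 41.9 pt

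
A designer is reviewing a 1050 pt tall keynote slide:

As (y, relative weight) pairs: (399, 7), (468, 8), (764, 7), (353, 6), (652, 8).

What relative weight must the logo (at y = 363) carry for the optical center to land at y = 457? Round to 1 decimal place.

w ≈ 29.4

Known weights sum to 7 + 8 + 7 + 6 + 8 = 36; their moment is 7·399 + 8·468 + 7·764 + 6·353 + 8·652 = 19219.
Balance at y = 457 requires (19219 + w·363) / (36 + w) = 457.
So w = (457·36 − 19219)/(363 − 457) = -2767/-94 ≈ 29.44.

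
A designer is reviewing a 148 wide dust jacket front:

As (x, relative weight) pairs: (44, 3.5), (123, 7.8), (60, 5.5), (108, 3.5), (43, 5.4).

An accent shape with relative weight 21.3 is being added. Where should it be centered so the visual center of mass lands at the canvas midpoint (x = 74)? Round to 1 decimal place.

After adding the accent shape, total weight = 3.5 + 7.8 + 5.5 + 3.5 + 5.4 + 21.3 = 47.0.
Along x: (2053.6 + 21.3·x) / 47.0 = 74 (existing moment 3.5·44 + 7.8·123 + 5.5·60 + 3.5·108 + 5.4·43 = 2053.6) ⇒ x = (3478.0 − 2053.6) / 21.3 ≈ 66.87.

x ≈ 66.9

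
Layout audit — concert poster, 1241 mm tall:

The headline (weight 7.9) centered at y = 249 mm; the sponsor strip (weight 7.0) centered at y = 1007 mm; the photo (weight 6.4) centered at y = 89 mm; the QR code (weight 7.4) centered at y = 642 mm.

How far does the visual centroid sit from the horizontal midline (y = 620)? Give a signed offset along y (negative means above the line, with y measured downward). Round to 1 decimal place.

Total weight = 7.9 + 7.0 + 6.4 + 7.4 = 28.7.
Σw·y = 7.9·249 + 7.0·1007 + 6.4·89 + 7.4·642 = 14336.5, so ȳ = 14336.5/28.7 ≈ 499.53.
Against y = 620, that's 499.53 − 620 = -120.47.

≈ -120.5 mm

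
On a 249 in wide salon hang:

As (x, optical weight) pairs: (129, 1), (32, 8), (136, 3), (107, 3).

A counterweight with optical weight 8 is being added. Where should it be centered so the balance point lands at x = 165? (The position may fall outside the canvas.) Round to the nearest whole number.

x ≈ 335

New total weight: (1 + 8 + 3 + 3) + 8 = 23.
Along x: (1114 + 8·x) / 23 = 165 (existing moment 1·129 + 8·32 + 3·136 + 3·107 = 1114) ⇒ x = (3795 − 1114) / 8 ≈ 335.12.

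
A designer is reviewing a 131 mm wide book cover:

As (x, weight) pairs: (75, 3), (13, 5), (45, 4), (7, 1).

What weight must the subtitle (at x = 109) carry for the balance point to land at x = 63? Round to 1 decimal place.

Known weights sum to 3 + 5 + 4 + 1 = 13; their moment is 3·75 + 5·13 + 4·45 + 1·7 = 477.
For the centroid to hit 63: (477 + w·109) / (13 + w) = 63.
Rearranging, w·(109 − 63) = 63·13 − 477 = 342, so w ≈ 342/46 = 7.43.

w ≈ 7.4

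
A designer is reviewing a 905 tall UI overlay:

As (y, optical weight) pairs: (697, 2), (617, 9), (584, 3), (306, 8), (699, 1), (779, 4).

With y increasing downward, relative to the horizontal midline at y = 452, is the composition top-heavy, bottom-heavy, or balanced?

Total weight = 2 + 9 + 3 + 8 + 1 + 4 = 27.
y: moment 14962 / weight 27 ≈ 554.15
554.1 vs midline 452 → bottom-heavy.

bottom-heavy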